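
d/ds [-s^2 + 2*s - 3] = 2 - 2*s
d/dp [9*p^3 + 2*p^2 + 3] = p*(27*p + 4)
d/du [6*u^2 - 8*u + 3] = 12*u - 8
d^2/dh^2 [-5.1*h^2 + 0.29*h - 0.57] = -10.2000000000000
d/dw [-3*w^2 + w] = 1 - 6*w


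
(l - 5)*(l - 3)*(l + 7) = l^3 - l^2 - 41*l + 105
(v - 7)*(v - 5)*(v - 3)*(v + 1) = v^4 - 14*v^3 + 56*v^2 - 34*v - 105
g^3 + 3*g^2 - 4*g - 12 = (g - 2)*(g + 2)*(g + 3)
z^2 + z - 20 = (z - 4)*(z + 5)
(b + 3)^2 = b^2 + 6*b + 9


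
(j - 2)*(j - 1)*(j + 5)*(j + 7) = j^4 + 9*j^3 + j^2 - 81*j + 70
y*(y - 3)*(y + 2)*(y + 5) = y^4 + 4*y^3 - 11*y^2 - 30*y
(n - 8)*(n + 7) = n^2 - n - 56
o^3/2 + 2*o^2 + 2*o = o*(o/2 + 1)*(o + 2)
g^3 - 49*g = g*(g - 7)*(g + 7)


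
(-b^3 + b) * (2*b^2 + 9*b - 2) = -2*b^5 - 9*b^4 + 4*b^3 + 9*b^2 - 2*b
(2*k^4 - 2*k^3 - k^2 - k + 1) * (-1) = -2*k^4 + 2*k^3 + k^2 + k - 1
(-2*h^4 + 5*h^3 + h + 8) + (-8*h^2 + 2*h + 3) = -2*h^4 + 5*h^3 - 8*h^2 + 3*h + 11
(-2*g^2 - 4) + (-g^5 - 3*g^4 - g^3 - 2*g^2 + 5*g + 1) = -g^5 - 3*g^4 - g^3 - 4*g^2 + 5*g - 3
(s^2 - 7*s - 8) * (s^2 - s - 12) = s^4 - 8*s^3 - 13*s^2 + 92*s + 96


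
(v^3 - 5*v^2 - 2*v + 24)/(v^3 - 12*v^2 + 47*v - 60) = (v + 2)/(v - 5)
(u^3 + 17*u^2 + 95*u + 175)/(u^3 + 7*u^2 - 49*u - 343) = (u^2 + 10*u + 25)/(u^2 - 49)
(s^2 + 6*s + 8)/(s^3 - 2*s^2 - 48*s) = (s^2 + 6*s + 8)/(s*(s^2 - 2*s - 48))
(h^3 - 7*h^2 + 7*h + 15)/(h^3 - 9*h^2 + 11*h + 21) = (h - 5)/(h - 7)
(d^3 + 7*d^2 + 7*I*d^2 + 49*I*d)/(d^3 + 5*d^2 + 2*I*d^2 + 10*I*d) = (d^2 + 7*d*(1 + I) + 49*I)/(d^2 + d*(5 + 2*I) + 10*I)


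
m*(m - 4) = m^2 - 4*m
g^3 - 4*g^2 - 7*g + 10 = (g - 5)*(g - 1)*(g + 2)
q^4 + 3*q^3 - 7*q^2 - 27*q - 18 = (q - 3)*(q + 1)*(q + 2)*(q + 3)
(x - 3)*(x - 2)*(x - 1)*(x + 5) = x^4 - x^3 - 19*x^2 + 49*x - 30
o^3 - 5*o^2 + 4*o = o*(o - 4)*(o - 1)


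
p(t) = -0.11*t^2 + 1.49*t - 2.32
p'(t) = 1.49 - 0.22*t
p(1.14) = -0.76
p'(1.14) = 1.24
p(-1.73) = -5.23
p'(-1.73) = 1.87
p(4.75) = 2.28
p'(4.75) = 0.44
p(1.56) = -0.26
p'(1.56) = 1.15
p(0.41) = -1.73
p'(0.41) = 1.40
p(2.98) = 1.14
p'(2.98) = 0.83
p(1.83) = 0.04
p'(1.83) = 1.09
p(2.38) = 0.60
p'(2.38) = 0.97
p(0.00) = -2.32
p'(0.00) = 1.49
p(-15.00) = -49.42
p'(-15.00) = 4.79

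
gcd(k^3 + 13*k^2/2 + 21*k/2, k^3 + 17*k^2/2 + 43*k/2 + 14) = k + 7/2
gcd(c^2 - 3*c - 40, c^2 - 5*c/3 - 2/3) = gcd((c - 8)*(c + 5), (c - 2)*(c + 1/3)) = 1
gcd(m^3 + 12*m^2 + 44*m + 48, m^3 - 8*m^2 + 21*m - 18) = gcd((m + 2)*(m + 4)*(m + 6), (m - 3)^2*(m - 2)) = 1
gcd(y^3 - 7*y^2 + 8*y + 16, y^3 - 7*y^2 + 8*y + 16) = y^3 - 7*y^2 + 8*y + 16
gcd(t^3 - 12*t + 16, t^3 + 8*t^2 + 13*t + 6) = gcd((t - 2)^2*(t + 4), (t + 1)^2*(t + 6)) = 1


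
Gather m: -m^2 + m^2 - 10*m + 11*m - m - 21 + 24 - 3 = 0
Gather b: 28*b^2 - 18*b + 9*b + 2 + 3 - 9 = 28*b^2 - 9*b - 4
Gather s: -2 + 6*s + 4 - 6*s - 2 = 0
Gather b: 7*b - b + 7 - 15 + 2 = 6*b - 6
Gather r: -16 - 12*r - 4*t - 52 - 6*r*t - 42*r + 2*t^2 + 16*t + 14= r*(-6*t - 54) + 2*t^2 + 12*t - 54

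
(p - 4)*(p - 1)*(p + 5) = p^3 - 21*p + 20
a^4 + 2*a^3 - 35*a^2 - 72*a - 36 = (a - 6)*(a + 1)^2*(a + 6)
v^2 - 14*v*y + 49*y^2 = (v - 7*y)^2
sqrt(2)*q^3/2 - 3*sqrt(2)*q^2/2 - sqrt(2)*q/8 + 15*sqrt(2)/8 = (q - 5/2)*(q - 3/2)*(sqrt(2)*q/2 + sqrt(2)/2)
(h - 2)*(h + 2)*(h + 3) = h^3 + 3*h^2 - 4*h - 12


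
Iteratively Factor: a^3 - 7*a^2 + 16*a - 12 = (a - 2)*(a^2 - 5*a + 6) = (a - 2)^2*(a - 3)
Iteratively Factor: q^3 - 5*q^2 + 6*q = (q - 2)*(q^2 - 3*q) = (q - 3)*(q - 2)*(q)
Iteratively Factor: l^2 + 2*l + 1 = (l + 1)*(l + 1)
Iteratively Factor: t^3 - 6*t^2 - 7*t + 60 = (t + 3)*(t^2 - 9*t + 20) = (t - 5)*(t + 3)*(t - 4)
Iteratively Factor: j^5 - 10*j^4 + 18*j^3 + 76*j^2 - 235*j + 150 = (j - 5)*(j^4 - 5*j^3 - 7*j^2 + 41*j - 30) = (j - 5)*(j + 3)*(j^3 - 8*j^2 + 17*j - 10) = (j - 5)*(j - 1)*(j + 3)*(j^2 - 7*j + 10) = (j - 5)*(j - 2)*(j - 1)*(j + 3)*(j - 5)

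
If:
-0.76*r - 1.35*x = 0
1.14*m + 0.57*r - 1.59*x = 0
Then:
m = 2.28289473684211*x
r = -1.77631578947368*x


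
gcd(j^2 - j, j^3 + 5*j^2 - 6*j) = j^2 - j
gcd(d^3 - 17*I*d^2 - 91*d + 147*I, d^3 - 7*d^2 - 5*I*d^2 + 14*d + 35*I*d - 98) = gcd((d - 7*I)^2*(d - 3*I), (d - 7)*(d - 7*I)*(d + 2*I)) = d - 7*I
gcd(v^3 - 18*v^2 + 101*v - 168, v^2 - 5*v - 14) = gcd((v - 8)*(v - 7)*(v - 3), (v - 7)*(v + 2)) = v - 7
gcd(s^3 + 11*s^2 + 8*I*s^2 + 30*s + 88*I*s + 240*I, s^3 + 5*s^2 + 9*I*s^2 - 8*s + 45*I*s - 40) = s^2 + s*(5 + 8*I) + 40*I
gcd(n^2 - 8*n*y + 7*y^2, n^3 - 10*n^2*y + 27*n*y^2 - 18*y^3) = -n + y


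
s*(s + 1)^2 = s^3 + 2*s^2 + s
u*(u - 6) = u^2 - 6*u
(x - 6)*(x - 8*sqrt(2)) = x^2 - 8*sqrt(2)*x - 6*x + 48*sqrt(2)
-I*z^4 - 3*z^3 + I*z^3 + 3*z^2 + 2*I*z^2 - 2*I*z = z*(z - 2*I)*(z - I)*(-I*z + I)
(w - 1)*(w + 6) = w^2 + 5*w - 6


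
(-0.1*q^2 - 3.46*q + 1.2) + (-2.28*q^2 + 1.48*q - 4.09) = -2.38*q^2 - 1.98*q - 2.89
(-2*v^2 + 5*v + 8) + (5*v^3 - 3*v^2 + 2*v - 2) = 5*v^3 - 5*v^2 + 7*v + 6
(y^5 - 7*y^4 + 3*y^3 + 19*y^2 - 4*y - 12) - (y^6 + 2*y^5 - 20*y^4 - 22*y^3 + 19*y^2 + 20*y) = -y^6 - y^5 + 13*y^4 + 25*y^3 - 24*y - 12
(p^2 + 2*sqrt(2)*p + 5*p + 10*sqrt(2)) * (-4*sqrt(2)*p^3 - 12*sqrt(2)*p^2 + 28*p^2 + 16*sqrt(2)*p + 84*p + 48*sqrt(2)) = -4*sqrt(2)*p^5 - 32*sqrt(2)*p^4 + 12*p^4 + 12*sqrt(2)*p^3 + 96*p^3 + 244*p^2 + 576*sqrt(2)*p^2 + 512*p + 1080*sqrt(2)*p + 960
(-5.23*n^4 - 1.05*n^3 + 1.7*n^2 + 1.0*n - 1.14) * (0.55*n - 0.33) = -2.8765*n^5 + 1.1484*n^4 + 1.2815*n^3 - 0.011*n^2 - 0.957*n + 0.3762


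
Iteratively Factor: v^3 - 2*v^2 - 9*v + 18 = (v - 2)*(v^2 - 9) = (v - 2)*(v + 3)*(v - 3)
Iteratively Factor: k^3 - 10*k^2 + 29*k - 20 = (k - 1)*(k^2 - 9*k + 20) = (k - 4)*(k - 1)*(k - 5)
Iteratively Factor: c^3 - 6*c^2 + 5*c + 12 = (c - 3)*(c^2 - 3*c - 4) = (c - 3)*(c + 1)*(c - 4)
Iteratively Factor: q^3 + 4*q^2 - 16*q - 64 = (q + 4)*(q^2 - 16) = (q + 4)^2*(q - 4)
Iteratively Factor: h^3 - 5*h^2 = (h)*(h^2 - 5*h) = h^2*(h - 5)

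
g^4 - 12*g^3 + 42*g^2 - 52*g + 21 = (g - 7)*(g - 3)*(g - 1)^2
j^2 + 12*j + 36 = (j + 6)^2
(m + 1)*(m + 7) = m^2 + 8*m + 7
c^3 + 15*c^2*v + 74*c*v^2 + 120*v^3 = (c + 4*v)*(c + 5*v)*(c + 6*v)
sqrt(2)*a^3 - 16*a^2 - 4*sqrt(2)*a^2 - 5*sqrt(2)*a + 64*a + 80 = (a - 5)*(a - 8*sqrt(2))*(sqrt(2)*a + sqrt(2))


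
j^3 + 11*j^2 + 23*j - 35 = (j - 1)*(j + 5)*(j + 7)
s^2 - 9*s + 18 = (s - 6)*(s - 3)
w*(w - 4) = w^2 - 4*w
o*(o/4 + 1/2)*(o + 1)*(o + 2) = o^4/4 + 5*o^3/4 + 2*o^2 + o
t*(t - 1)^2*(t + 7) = t^4 + 5*t^3 - 13*t^2 + 7*t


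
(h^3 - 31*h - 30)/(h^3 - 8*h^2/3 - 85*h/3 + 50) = 3*(h + 1)/(3*h - 5)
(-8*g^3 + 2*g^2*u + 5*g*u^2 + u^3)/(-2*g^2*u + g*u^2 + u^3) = (4*g + u)/u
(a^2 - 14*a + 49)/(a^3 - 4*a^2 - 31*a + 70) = (a - 7)/(a^2 + 3*a - 10)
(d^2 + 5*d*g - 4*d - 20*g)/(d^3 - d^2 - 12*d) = (d + 5*g)/(d*(d + 3))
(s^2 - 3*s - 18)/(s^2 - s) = (s^2 - 3*s - 18)/(s*(s - 1))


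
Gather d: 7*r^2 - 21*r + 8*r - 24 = 7*r^2 - 13*r - 24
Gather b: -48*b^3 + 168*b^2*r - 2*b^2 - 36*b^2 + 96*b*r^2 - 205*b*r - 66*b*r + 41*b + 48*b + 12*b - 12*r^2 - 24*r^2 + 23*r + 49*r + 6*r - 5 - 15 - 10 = -48*b^3 + b^2*(168*r - 38) + b*(96*r^2 - 271*r + 101) - 36*r^2 + 78*r - 30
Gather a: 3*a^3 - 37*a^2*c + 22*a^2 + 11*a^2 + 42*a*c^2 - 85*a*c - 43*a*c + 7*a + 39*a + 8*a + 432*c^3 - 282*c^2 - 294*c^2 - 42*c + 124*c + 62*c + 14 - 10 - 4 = 3*a^3 + a^2*(33 - 37*c) + a*(42*c^2 - 128*c + 54) + 432*c^3 - 576*c^2 + 144*c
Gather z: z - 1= z - 1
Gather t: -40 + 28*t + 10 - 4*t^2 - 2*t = -4*t^2 + 26*t - 30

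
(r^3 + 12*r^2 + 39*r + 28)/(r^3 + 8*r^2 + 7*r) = (r + 4)/r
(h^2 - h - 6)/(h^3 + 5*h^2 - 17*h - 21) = (h + 2)/(h^2 + 8*h + 7)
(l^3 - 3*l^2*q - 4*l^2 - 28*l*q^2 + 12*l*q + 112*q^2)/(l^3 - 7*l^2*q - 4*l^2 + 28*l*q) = (l + 4*q)/l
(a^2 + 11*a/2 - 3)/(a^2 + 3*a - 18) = (a - 1/2)/(a - 3)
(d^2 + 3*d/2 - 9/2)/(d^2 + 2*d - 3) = (d - 3/2)/(d - 1)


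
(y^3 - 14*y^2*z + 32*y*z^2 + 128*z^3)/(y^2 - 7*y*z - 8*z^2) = (y^2 - 6*y*z - 16*z^2)/(y + z)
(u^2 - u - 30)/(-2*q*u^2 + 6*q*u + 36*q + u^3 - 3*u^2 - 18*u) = (-u - 5)/(2*q*u + 6*q - u^2 - 3*u)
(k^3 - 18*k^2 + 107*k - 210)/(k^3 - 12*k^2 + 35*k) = (k - 6)/k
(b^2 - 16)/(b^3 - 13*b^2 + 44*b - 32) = (b + 4)/(b^2 - 9*b + 8)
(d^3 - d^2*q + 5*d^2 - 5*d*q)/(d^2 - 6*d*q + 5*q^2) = d*(-d - 5)/(-d + 5*q)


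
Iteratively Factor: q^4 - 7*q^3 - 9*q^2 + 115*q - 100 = (q - 5)*(q^3 - 2*q^2 - 19*q + 20) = (q - 5)*(q + 4)*(q^2 - 6*q + 5) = (q - 5)*(q - 1)*(q + 4)*(q - 5)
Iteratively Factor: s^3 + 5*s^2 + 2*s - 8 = (s + 4)*(s^2 + s - 2) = (s + 2)*(s + 4)*(s - 1)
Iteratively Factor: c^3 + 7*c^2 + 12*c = (c + 3)*(c^2 + 4*c) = c*(c + 3)*(c + 4)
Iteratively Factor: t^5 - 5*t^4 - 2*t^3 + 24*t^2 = (t - 4)*(t^4 - t^3 - 6*t^2) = (t - 4)*(t + 2)*(t^3 - 3*t^2) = t*(t - 4)*(t + 2)*(t^2 - 3*t) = t^2*(t - 4)*(t + 2)*(t - 3)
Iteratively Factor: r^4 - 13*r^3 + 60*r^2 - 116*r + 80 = (r - 5)*(r^3 - 8*r^2 + 20*r - 16) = (r - 5)*(r - 2)*(r^2 - 6*r + 8) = (r - 5)*(r - 4)*(r - 2)*(r - 2)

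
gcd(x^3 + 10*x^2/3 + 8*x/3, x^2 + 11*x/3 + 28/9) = x + 4/3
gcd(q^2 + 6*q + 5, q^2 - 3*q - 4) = q + 1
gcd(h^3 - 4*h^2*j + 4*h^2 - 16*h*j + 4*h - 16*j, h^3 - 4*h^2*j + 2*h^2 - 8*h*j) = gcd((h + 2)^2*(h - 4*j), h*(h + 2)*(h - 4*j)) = h^2 - 4*h*j + 2*h - 8*j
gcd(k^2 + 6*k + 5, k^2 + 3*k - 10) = k + 5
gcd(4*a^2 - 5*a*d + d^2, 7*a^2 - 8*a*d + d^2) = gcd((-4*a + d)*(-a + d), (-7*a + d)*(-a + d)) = a - d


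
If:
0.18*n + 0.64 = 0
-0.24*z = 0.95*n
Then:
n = -3.56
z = 14.07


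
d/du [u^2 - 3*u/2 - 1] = 2*u - 3/2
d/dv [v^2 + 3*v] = 2*v + 3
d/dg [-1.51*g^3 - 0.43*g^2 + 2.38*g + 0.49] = -4.53*g^2 - 0.86*g + 2.38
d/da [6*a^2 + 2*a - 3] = 12*a + 2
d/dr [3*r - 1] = 3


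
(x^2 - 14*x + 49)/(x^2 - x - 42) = (x - 7)/(x + 6)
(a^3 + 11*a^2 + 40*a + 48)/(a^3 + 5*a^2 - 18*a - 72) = (a^2 + 8*a + 16)/(a^2 + 2*a - 24)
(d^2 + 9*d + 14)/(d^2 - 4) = (d + 7)/(d - 2)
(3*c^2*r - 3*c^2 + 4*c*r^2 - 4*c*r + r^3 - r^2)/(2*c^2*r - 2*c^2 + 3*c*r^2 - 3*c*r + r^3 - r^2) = (3*c + r)/(2*c + r)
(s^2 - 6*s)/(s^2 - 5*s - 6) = s/(s + 1)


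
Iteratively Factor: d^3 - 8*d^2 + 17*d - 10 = (d - 2)*(d^2 - 6*d + 5) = (d - 5)*(d - 2)*(d - 1)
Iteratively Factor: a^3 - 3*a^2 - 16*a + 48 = (a - 3)*(a^2 - 16) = (a - 3)*(a + 4)*(a - 4)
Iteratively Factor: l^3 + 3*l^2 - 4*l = (l + 4)*(l^2 - l) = (l - 1)*(l + 4)*(l)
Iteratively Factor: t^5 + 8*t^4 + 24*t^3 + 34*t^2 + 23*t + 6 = (t + 1)*(t^4 + 7*t^3 + 17*t^2 + 17*t + 6) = (t + 1)^2*(t^3 + 6*t^2 + 11*t + 6) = (t + 1)^3*(t^2 + 5*t + 6) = (t + 1)^3*(t + 3)*(t + 2)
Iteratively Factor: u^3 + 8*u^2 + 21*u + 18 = (u + 2)*(u^2 + 6*u + 9) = (u + 2)*(u + 3)*(u + 3)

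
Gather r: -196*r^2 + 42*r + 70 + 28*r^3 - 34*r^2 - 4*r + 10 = 28*r^3 - 230*r^2 + 38*r + 80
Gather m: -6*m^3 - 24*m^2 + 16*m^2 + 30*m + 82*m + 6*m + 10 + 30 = -6*m^3 - 8*m^2 + 118*m + 40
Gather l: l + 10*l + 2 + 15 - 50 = 11*l - 33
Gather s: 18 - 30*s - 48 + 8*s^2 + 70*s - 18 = 8*s^2 + 40*s - 48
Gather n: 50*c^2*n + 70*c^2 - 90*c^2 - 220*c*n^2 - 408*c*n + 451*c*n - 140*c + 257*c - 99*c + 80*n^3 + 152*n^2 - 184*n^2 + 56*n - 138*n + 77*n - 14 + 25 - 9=-20*c^2 + 18*c + 80*n^3 + n^2*(-220*c - 32) + n*(50*c^2 + 43*c - 5) + 2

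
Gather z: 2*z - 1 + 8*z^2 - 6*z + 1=8*z^2 - 4*z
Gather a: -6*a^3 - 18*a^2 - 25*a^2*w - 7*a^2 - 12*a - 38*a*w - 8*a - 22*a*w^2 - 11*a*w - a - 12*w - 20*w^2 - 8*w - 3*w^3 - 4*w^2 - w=-6*a^3 + a^2*(-25*w - 25) + a*(-22*w^2 - 49*w - 21) - 3*w^3 - 24*w^2 - 21*w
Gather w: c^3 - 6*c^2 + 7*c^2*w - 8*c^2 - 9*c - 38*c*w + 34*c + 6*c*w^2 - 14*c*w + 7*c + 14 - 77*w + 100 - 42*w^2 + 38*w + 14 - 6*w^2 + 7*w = c^3 - 14*c^2 + 32*c + w^2*(6*c - 48) + w*(7*c^2 - 52*c - 32) + 128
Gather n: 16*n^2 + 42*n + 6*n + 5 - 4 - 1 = 16*n^2 + 48*n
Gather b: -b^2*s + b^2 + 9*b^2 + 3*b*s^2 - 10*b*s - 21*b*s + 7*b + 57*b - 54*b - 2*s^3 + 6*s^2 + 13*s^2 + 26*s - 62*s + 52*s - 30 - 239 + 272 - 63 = b^2*(10 - s) + b*(3*s^2 - 31*s + 10) - 2*s^3 + 19*s^2 + 16*s - 60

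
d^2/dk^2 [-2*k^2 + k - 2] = -4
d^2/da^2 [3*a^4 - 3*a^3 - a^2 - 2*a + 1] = 36*a^2 - 18*a - 2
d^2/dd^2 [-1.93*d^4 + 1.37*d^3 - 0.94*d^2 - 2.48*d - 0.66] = -23.16*d^2 + 8.22*d - 1.88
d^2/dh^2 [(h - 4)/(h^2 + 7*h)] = 2*(-3*h*(h + 1)*(h + 7) + (h - 4)*(2*h + 7)^2)/(h^3*(h + 7)^3)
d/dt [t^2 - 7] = 2*t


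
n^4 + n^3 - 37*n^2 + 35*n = n*(n - 5)*(n - 1)*(n + 7)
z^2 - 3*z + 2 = (z - 2)*(z - 1)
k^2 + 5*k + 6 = (k + 2)*(k + 3)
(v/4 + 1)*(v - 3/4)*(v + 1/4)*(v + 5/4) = v^4/4 + 19*v^3/16 + 35*v^2/64 - 223*v/256 - 15/64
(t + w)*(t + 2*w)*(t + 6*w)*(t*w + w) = t^4*w + 9*t^3*w^2 + t^3*w + 20*t^2*w^3 + 9*t^2*w^2 + 12*t*w^4 + 20*t*w^3 + 12*w^4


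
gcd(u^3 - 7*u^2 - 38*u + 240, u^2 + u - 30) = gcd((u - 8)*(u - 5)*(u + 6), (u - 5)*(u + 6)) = u^2 + u - 30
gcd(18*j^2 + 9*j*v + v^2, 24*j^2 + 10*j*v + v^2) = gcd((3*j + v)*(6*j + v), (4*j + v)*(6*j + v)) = 6*j + v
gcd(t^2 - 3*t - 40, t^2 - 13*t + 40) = t - 8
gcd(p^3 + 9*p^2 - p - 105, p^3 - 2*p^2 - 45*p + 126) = p^2 + 4*p - 21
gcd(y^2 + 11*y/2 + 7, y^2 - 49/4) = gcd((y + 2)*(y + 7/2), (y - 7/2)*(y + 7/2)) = y + 7/2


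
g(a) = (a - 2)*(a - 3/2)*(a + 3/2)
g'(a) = (a - 2)*(a - 3/2) + (a - 2)*(a + 3/2) + (a - 3/2)*(a + 3/2)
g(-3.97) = -80.66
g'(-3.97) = 60.91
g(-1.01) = 3.70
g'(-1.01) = 4.85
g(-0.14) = 4.77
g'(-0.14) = -1.63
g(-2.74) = -24.92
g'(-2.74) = 31.23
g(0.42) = 3.28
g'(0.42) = -3.40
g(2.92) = 5.77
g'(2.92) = 11.65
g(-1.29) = 1.93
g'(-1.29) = 7.90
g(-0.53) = 4.98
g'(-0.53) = 0.71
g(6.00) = 135.00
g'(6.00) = 81.75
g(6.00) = 135.00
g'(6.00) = 81.75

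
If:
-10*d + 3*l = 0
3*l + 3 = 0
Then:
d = -3/10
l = -1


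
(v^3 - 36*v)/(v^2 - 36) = v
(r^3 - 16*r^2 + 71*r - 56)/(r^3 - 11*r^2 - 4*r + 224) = (r - 1)/(r + 4)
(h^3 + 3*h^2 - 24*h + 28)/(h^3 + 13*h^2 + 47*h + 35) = (h^2 - 4*h + 4)/(h^2 + 6*h + 5)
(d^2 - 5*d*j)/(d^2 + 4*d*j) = (d - 5*j)/(d + 4*j)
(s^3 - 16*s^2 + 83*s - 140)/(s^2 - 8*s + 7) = (s^2 - 9*s + 20)/(s - 1)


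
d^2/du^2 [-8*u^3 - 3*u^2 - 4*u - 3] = -48*u - 6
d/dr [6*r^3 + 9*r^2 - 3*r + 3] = 18*r^2 + 18*r - 3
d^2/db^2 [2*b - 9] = 0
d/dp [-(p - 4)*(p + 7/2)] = 1/2 - 2*p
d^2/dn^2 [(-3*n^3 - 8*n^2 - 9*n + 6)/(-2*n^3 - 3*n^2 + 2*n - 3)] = 4*(7*n^6 + 72*n^5 + 3*n^4 - 237*n^3 - 342*n^2 + 27*n + 78)/(8*n^9 + 36*n^8 + 30*n^7 - 9*n^6 + 78*n^5 + 45*n^4 - 62*n^3 + 117*n^2 - 54*n + 27)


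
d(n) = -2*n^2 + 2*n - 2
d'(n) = 2 - 4*n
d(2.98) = -13.80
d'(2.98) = -9.92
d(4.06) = -26.85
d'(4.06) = -14.24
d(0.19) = -1.69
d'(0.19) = 1.24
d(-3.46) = -32.86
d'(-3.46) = 15.84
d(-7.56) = -131.43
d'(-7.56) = 32.24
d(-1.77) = -11.81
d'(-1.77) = 9.08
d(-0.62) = -4.01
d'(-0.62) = 4.48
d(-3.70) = -36.78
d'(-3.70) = 16.80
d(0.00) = -2.00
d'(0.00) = 2.00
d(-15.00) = -482.00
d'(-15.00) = 62.00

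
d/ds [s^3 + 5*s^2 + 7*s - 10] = 3*s^2 + 10*s + 7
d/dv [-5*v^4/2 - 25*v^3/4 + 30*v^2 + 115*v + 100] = -10*v^3 - 75*v^2/4 + 60*v + 115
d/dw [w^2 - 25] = 2*w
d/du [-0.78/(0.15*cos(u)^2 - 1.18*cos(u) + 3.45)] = (0.9204 - 0.234*cos(u))*sin(u)/(0.15*cos(u)^2 - 1.18*cos(u) + 3.45)^2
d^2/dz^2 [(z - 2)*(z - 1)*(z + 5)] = 6*z + 4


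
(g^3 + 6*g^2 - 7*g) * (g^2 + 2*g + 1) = g^5 + 8*g^4 + 6*g^3 - 8*g^2 - 7*g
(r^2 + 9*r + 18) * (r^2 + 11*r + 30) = r^4 + 20*r^3 + 147*r^2 + 468*r + 540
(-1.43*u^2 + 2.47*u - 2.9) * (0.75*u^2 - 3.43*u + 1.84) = -1.0725*u^4 + 6.7574*u^3 - 13.2783*u^2 + 14.4918*u - 5.336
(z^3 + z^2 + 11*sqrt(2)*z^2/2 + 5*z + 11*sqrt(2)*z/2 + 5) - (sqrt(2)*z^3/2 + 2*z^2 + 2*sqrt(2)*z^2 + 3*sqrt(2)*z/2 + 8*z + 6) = -sqrt(2)*z^3/2 + z^3 - z^2 + 7*sqrt(2)*z^2/2 - 3*z + 4*sqrt(2)*z - 1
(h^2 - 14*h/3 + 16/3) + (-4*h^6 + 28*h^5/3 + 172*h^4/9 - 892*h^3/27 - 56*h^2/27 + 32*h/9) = -4*h^6 + 28*h^5/3 + 172*h^4/9 - 892*h^3/27 - 29*h^2/27 - 10*h/9 + 16/3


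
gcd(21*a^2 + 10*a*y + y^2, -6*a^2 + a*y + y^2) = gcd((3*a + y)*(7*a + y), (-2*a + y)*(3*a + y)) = 3*a + y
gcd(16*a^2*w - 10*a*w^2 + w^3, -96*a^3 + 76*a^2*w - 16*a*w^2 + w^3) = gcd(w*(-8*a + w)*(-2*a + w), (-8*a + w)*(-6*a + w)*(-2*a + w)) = 16*a^2 - 10*a*w + w^2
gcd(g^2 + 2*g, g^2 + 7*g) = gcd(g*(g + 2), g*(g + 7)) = g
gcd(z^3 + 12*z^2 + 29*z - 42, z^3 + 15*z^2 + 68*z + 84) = z^2 + 13*z + 42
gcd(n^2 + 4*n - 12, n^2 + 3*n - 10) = n - 2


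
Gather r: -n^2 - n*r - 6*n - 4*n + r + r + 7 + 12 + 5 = -n^2 - 10*n + r*(2 - n) + 24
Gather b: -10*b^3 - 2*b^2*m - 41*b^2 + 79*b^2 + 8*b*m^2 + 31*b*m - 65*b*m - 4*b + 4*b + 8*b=-10*b^3 + b^2*(38 - 2*m) + b*(8*m^2 - 34*m + 8)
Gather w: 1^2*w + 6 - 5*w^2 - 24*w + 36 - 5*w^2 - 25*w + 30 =-10*w^2 - 48*w + 72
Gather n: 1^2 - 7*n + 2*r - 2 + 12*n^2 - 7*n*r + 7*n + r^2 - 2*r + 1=12*n^2 - 7*n*r + r^2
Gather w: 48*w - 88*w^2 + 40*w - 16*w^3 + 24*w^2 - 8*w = -16*w^3 - 64*w^2 + 80*w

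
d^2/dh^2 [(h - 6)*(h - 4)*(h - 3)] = 6*h - 26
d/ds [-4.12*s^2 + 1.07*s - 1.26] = 1.07 - 8.24*s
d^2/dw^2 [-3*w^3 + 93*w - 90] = -18*w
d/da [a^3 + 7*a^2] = a*(3*a + 14)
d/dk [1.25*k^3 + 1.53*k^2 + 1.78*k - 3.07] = 3.75*k^2 + 3.06*k + 1.78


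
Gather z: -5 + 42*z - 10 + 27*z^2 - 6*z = 27*z^2 + 36*z - 15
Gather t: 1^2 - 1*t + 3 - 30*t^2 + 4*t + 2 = -30*t^2 + 3*t + 6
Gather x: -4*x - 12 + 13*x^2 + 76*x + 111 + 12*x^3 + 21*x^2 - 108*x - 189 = 12*x^3 + 34*x^2 - 36*x - 90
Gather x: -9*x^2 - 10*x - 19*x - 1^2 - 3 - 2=-9*x^2 - 29*x - 6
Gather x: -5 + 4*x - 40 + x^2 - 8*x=x^2 - 4*x - 45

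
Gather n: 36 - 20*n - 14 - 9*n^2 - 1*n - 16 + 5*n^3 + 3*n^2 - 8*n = 5*n^3 - 6*n^2 - 29*n + 6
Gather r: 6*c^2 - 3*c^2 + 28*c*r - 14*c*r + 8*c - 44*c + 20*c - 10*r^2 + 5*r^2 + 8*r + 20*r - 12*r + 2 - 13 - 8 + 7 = 3*c^2 - 16*c - 5*r^2 + r*(14*c + 16) - 12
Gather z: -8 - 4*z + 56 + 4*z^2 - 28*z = 4*z^2 - 32*z + 48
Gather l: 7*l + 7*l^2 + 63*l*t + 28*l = 7*l^2 + l*(63*t + 35)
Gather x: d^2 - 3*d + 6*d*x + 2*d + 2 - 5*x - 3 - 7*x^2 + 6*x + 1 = d^2 - d - 7*x^2 + x*(6*d + 1)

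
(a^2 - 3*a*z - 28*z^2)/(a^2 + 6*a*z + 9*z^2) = (a^2 - 3*a*z - 28*z^2)/(a^2 + 6*a*z + 9*z^2)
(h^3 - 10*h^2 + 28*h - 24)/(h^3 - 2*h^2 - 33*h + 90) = (h^3 - 10*h^2 + 28*h - 24)/(h^3 - 2*h^2 - 33*h + 90)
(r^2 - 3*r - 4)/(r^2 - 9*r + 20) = (r + 1)/(r - 5)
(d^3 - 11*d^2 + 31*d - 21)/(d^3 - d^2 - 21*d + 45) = (d^2 - 8*d + 7)/(d^2 + 2*d - 15)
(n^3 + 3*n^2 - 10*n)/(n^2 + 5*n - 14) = n*(n + 5)/(n + 7)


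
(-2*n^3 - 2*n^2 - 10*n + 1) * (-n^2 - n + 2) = 2*n^5 + 4*n^4 + 8*n^3 + 5*n^2 - 21*n + 2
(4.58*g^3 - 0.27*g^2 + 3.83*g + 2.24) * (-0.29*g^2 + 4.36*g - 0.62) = -1.3282*g^5 + 20.0471*g^4 - 5.1275*g^3 + 16.2166*g^2 + 7.3918*g - 1.3888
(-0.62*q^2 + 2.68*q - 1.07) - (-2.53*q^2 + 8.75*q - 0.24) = 1.91*q^2 - 6.07*q - 0.83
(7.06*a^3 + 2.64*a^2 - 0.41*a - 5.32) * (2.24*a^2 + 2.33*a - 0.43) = 15.8144*a^5 + 22.3634*a^4 + 2.197*a^3 - 14.0073*a^2 - 12.2193*a + 2.2876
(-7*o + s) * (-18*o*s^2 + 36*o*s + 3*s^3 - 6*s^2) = 126*o^2*s^2 - 252*o^2*s - 39*o*s^3 + 78*o*s^2 + 3*s^4 - 6*s^3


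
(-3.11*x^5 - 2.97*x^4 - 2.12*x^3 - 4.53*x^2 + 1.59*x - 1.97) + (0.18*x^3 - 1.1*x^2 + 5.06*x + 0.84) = -3.11*x^5 - 2.97*x^4 - 1.94*x^3 - 5.63*x^2 + 6.65*x - 1.13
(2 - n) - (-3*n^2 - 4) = 3*n^2 - n + 6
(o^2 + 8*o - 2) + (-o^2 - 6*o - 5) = 2*o - 7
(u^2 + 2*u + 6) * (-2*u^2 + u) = -2*u^4 - 3*u^3 - 10*u^2 + 6*u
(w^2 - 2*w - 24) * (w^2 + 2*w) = w^4 - 28*w^2 - 48*w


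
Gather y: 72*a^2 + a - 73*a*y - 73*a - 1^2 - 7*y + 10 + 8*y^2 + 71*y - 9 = 72*a^2 - 72*a + 8*y^2 + y*(64 - 73*a)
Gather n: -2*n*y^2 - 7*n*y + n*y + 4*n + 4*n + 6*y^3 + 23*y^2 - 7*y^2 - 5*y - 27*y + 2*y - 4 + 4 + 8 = n*(-2*y^2 - 6*y + 8) + 6*y^3 + 16*y^2 - 30*y + 8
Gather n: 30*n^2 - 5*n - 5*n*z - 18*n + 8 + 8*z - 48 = 30*n^2 + n*(-5*z - 23) + 8*z - 40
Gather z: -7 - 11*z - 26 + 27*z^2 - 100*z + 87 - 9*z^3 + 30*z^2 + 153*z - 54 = -9*z^3 + 57*z^2 + 42*z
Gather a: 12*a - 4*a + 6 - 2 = 8*a + 4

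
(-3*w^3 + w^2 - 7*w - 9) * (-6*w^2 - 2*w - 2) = 18*w^5 + 46*w^3 + 66*w^2 + 32*w + 18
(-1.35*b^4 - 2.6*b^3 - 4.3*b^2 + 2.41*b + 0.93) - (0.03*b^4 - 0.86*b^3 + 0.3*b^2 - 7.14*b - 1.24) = -1.38*b^4 - 1.74*b^3 - 4.6*b^2 + 9.55*b + 2.17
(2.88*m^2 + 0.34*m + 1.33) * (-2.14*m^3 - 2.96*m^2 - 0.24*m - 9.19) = -6.1632*m^5 - 9.2524*m^4 - 4.5438*m^3 - 30.4856*m^2 - 3.4438*m - 12.2227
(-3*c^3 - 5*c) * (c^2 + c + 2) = -3*c^5 - 3*c^4 - 11*c^3 - 5*c^2 - 10*c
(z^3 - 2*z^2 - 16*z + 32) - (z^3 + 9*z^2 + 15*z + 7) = -11*z^2 - 31*z + 25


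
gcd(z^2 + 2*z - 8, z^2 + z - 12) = z + 4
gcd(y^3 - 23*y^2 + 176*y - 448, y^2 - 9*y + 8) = y - 8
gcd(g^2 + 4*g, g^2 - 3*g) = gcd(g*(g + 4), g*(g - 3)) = g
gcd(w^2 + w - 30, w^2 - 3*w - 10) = w - 5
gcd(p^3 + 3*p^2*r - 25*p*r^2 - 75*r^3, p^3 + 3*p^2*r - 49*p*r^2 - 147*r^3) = p + 3*r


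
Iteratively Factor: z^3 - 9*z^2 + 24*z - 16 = (z - 1)*(z^2 - 8*z + 16) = (z - 4)*(z - 1)*(z - 4)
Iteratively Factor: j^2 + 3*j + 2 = (j + 2)*(j + 1)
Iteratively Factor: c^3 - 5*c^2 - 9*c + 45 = (c - 3)*(c^2 - 2*c - 15) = (c - 3)*(c + 3)*(c - 5)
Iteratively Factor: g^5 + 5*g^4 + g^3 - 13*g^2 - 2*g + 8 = (g + 2)*(g^4 + 3*g^3 - 5*g^2 - 3*g + 4) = (g - 1)*(g + 2)*(g^3 + 4*g^2 - g - 4) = (g - 1)*(g + 1)*(g + 2)*(g^2 + 3*g - 4) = (g - 1)^2*(g + 1)*(g + 2)*(g + 4)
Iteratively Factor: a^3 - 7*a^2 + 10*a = (a - 5)*(a^2 - 2*a) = (a - 5)*(a - 2)*(a)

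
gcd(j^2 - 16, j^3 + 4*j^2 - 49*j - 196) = j + 4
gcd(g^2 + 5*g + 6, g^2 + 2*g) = g + 2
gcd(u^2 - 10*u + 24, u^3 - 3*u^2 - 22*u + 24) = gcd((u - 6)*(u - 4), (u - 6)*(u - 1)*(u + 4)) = u - 6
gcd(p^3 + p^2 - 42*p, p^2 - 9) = 1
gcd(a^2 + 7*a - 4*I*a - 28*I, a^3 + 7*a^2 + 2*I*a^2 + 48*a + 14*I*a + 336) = a + 7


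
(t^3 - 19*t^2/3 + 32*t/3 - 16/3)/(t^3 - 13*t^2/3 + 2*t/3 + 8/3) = (3*t - 4)/(3*t + 2)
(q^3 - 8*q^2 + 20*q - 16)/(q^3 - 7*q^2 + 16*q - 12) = (q - 4)/(q - 3)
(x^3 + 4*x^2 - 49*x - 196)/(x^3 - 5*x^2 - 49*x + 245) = (x + 4)/(x - 5)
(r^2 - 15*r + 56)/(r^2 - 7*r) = (r - 8)/r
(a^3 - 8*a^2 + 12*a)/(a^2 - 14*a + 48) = a*(a - 2)/(a - 8)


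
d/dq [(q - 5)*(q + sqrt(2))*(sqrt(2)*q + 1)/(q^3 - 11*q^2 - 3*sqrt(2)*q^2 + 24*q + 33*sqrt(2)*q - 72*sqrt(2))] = (-9*q^4 - 6*sqrt(2)*q^4 + 46*sqrt(2)*q^3 + 162*q^3 - 849*q^2 - 40*sqrt(2)*q^2 - 542*sqrt(2)*q + 1380*q + 186 + 1200*sqrt(2))/(q^6 - 22*q^5 - 6*sqrt(2)*q^5 + 132*sqrt(2)*q^4 + 187*q^4 - 1014*sqrt(2)*q^3 - 924*q^3 + 3618*q^2 + 3168*sqrt(2)*q^2 - 9504*q - 3456*sqrt(2)*q + 10368)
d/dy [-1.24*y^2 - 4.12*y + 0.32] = -2.48*y - 4.12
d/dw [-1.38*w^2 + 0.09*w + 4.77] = 0.09 - 2.76*w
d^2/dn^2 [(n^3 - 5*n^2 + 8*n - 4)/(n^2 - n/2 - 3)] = 140/(8*n^3 + 36*n^2 + 54*n + 27)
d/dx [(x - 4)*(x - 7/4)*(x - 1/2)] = 3*x^2 - 25*x/2 + 79/8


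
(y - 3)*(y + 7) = y^2 + 4*y - 21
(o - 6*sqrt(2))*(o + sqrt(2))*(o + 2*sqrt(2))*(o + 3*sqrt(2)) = o^4 - 50*o^2 - 120*sqrt(2)*o - 144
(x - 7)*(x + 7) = x^2 - 49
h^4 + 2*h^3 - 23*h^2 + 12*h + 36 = (h - 3)*(h - 2)*(h + 1)*(h + 6)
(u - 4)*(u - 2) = u^2 - 6*u + 8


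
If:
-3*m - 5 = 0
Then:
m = -5/3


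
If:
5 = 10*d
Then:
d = 1/2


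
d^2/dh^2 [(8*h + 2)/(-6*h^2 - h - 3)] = 4*(-(4*h + 1)*(12*h + 1)^2 + 2*(36*h + 5)*(6*h^2 + h + 3))/(6*h^2 + h + 3)^3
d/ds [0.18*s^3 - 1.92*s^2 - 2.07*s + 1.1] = 0.54*s^2 - 3.84*s - 2.07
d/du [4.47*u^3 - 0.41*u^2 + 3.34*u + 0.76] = 13.41*u^2 - 0.82*u + 3.34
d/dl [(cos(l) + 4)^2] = -2*(cos(l) + 4)*sin(l)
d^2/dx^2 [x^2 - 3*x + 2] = 2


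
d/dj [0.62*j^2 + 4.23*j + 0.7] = 1.24*j + 4.23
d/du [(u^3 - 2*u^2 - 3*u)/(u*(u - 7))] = (u^2 - 14*u + 17)/(u^2 - 14*u + 49)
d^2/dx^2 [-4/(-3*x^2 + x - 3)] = 8*(-9*x^2 + 3*x + (6*x - 1)^2 - 9)/(3*x^2 - x + 3)^3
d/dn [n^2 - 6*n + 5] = 2*n - 6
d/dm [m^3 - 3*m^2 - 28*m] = 3*m^2 - 6*m - 28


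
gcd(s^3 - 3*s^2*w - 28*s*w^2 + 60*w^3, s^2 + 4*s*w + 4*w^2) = 1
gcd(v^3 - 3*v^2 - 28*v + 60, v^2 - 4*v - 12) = v - 6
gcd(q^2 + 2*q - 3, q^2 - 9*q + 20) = 1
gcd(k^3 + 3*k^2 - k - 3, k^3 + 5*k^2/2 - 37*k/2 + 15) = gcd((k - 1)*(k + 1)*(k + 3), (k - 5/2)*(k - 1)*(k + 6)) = k - 1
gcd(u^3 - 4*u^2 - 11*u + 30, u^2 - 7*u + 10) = u^2 - 7*u + 10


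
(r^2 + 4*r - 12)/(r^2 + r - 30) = (r - 2)/(r - 5)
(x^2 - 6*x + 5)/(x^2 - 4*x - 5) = (x - 1)/(x + 1)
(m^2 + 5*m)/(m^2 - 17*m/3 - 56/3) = 3*m*(m + 5)/(3*m^2 - 17*m - 56)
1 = 1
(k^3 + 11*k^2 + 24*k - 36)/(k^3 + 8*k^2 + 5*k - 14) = (k^2 + 12*k + 36)/(k^2 + 9*k + 14)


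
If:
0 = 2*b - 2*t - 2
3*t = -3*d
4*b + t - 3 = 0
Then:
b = 4/5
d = 1/5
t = -1/5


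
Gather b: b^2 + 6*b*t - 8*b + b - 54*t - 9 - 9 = b^2 + b*(6*t - 7) - 54*t - 18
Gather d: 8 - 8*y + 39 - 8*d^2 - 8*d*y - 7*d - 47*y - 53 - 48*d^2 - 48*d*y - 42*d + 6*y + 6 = -56*d^2 + d*(-56*y - 49) - 49*y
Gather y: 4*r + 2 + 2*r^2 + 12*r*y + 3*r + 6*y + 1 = 2*r^2 + 7*r + y*(12*r + 6) + 3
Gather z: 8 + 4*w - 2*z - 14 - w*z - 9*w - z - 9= -5*w + z*(-w - 3) - 15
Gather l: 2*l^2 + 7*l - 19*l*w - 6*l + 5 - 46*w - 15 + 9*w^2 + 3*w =2*l^2 + l*(1 - 19*w) + 9*w^2 - 43*w - 10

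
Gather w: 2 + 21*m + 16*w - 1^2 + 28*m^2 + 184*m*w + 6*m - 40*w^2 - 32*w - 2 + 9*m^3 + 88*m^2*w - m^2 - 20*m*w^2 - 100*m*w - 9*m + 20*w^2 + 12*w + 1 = 9*m^3 + 27*m^2 + 18*m + w^2*(-20*m - 20) + w*(88*m^2 + 84*m - 4)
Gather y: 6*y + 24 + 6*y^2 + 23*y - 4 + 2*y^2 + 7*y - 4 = 8*y^2 + 36*y + 16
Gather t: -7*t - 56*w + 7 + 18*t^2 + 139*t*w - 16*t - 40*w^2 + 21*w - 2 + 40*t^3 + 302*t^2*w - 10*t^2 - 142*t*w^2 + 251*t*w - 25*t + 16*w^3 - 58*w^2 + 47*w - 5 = 40*t^3 + t^2*(302*w + 8) + t*(-142*w^2 + 390*w - 48) + 16*w^3 - 98*w^2 + 12*w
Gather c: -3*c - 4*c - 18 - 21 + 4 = -7*c - 35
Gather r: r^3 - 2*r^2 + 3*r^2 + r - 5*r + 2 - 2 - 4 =r^3 + r^2 - 4*r - 4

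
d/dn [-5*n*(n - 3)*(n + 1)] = -15*n^2 + 20*n + 15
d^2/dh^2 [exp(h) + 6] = exp(h)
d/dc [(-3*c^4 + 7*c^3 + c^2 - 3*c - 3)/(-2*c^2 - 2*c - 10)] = (3*c^5 + c^4 + 23*c^3 - 109*c^2/2 - 8*c + 6)/(c^4 + 2*c^3 + 11*c^2 + 10*c + 25)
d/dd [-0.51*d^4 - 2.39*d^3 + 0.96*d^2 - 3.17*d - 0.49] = -2.04*d^3 - 7.17*d^2 + 1.92*d - 3.17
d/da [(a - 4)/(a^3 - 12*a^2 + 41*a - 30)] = (a^3 - 12*a^2 + 41*a - (a - 4)*(3*a^2 - 24*a + 41) - 30)/(a^3 - 12*a^2 + 41*a - 30)^2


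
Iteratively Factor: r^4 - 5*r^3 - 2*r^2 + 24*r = (r)*(r^3 - 5*r^2 - 2*r + 24) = r*(r + 2)*(r^2 - 7*r + 12) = r*(r - 3)*(r + 2)*(r - 4)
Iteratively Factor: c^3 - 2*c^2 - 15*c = (c)*(c^2 - 2*c - 15) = c*(c - 5)*(c + 3)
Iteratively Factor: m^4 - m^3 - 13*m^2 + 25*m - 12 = (m - 1)*(m^3 - 13*m + 12) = (m - 3)*(m - 1)*(m^2 + 3*m - 4) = (m - 3)*(m - 1)*(m + 4)*(m - 1)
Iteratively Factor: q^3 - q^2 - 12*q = (q + 3)*(q^2 - 4*q) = q*(q + 3)*(q - 4)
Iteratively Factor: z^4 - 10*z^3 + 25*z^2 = (z)*(z^3 - 10*z^2 + 25*z) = z^2*(z^2 - 10*z + 25) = z^2*(z - 5)*(z - 5)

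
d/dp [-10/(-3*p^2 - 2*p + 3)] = 20*(-3*p - 1)/(3*p^2 + 2*p - 3)^2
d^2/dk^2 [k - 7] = 0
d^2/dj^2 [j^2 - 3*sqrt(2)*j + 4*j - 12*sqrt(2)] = 2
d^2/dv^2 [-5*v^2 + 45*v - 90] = -10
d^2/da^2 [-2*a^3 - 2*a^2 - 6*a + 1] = -12*a - 4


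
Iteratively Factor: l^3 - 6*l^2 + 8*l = (l - 2)*(l^2 - 4*l) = (l - 4)*(l - 2)*(l)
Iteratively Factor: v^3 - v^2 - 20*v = (v + 4)*(v^2 - 5*v) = (v - 5)*(v + 4)*(v)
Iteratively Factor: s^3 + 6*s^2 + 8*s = (s + 2)*(s^2 + 4*s) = (s + 2)*(s + 4)*(s)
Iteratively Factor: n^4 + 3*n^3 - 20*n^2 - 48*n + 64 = (n - 4)*(n^3 + 7*n^2 + 8*n - 16) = (n - 4)*(n - 1)*(n^2 + 8*n + 16) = (n - 4)*(n - 1)*(n + 4)*(n + 4)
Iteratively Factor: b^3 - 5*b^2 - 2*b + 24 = (b - 3)*(b^2 - 2*b - 8) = (b - 4)*(b - 3)*(b + 2)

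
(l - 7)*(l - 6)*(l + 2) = l^3 - 11*l^2 + 16*l + 84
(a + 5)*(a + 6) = a^2 + 11*a + 30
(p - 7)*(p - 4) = p^2 - 11*p + 28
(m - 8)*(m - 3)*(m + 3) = m^3 - 8*m^2 - 9*m + 72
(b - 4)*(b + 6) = b^2 + 2*b - 24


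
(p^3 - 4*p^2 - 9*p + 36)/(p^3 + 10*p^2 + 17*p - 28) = (p^3 - 4*p^2 - 9*p + 36)/(p^3 + 10*p^2 + 17*p - 28)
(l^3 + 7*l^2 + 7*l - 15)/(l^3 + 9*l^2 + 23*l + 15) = (l - 1)/(l + 1)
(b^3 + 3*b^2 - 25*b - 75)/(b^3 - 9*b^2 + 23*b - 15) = (b^2 + 8*b + 15)/(b^2 - 4*b + 3)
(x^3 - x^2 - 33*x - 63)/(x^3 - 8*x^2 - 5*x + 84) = (x + 3)/(x - 4)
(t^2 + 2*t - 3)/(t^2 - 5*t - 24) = (t - 1)/(t - 8)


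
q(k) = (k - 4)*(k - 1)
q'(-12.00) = -29.00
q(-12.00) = 208.00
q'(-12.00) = -29.00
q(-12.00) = 208.00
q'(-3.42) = -11.84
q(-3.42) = 32.80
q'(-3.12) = -11.24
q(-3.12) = 29.33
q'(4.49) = 3.98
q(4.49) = 1.71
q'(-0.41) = -5.82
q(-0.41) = 6.22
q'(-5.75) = -16.50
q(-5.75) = 65.81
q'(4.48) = 3.96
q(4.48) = 1.67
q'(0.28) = -4.44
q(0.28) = 2.68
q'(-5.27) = -15.54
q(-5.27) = 58.12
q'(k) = 2*k - 5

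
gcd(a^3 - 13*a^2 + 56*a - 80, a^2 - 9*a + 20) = a^2 - 9*a + 20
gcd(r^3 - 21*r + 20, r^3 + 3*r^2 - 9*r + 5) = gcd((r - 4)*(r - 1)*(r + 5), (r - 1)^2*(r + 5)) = r^2 + 4*r - 5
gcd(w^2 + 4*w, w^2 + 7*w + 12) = w + 4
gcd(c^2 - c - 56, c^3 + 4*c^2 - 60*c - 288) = c - 8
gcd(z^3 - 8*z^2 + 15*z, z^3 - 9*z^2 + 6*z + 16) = 1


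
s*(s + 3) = s^2 + 3*s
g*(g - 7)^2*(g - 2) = g^4 - 16*g^3 + 77*g^2 - 98*g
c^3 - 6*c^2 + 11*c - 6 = (c - 3)*(c - 2)*(c - 1)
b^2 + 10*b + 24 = (b + 4)*(b + 6)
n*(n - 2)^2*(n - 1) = n^4 - 5*n^3 + 8*n^2 - 4*n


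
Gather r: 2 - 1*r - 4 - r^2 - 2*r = -r^2 - 3*r - 2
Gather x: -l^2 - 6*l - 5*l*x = -l^2 - 5*l*x - 6*l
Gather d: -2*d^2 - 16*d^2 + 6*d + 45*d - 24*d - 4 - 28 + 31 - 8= -18*d^2 + 27*d - 9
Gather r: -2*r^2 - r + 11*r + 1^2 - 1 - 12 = -2*r^2 + 10*r - 12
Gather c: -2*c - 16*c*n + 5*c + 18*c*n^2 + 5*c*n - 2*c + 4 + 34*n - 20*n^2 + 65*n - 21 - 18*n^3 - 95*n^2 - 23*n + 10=c*(18*n^2 - 11*n + 1) - 18*n^3 - 115*n^2 + 76*n - 7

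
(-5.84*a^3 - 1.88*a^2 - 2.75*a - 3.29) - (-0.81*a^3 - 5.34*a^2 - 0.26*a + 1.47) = -5.03*a^3 + 3.46*a^2 - 2.49*a - 4.76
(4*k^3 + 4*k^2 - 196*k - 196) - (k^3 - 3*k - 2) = 3*k^3 + 4*k^2 - 193*k - 194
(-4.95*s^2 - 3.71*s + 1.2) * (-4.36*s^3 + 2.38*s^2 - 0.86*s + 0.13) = 21.582*s^5 + 4.3946*s^4 - 9.8048*s^3 + 5.4031*s^2 - 1.5143*s + 0.156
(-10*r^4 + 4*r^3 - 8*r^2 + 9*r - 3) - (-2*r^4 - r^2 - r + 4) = -8*r^4 + 4*r^3 - 7*r^2 + 10*r - 7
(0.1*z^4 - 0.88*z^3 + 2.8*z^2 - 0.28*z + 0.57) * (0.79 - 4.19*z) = -0.419*z^5 + 3.7662*z^4 - 12.4272*z^3 + 3.3852*z^2 - 2.6095*z + 0.4503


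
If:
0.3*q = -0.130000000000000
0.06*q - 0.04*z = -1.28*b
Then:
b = 0.03125*z + 0.0203125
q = -0.43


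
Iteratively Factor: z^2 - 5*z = (z - 5)*(z)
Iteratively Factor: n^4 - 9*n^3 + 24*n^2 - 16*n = (n - 1)*(n^3 - 8*n^2 + 16*n) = (n - 4)*(n - 1)*(n^2 - 4*n) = (n - 4)^2*(n - 1)*(n)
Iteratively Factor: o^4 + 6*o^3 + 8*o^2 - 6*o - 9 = (o + 3)*(o^3 + 3*o^2 - o - 3) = (o + 3)^2*(o^2 - 1) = (o - 1)*(o + 3)^2*(o + 1)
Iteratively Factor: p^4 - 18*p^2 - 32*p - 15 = (p + 1)*(p^3 - p^2 - 17*p - 15) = (p - 5)*(p + 1)*(p^2 + 4*p + 3) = (p - 5)*(p + 1)^2*(p + 3)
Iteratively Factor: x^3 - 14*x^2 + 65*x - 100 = (x - 4)*(x^2 - 10*x + 25) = (x - 5)*(x - 4)*(x - 5)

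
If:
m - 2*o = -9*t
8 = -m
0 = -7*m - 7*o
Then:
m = -8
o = 8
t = 8/3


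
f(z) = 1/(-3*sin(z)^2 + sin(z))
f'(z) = (6*sin(z)*cos(z) - cos(z))/(-3*sin(z)^2 + sin(z))^2 = (6/tan(z) - cos(z)/sin(z)^2)/(3*sin(z) - 1)^2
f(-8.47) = -0.36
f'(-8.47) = 0.43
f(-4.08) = -0.87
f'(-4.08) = -1.73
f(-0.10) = -7.71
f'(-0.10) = -94.53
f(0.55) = -3.37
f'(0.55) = 20.66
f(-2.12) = -0.33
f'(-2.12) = 0.35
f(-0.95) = -0.36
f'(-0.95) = -0.44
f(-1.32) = -0.26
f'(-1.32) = -0.12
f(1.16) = -0.62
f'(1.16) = 0.70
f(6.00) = -1.95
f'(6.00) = -9.74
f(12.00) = -0.71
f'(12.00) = -1.82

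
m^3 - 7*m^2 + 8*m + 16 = (m - 4)^2*(m + 1)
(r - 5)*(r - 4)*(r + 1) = r^3 - 8*r^2 + 11*r + 20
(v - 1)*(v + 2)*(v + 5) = v^3 + 6*v^2 + 3*v - 10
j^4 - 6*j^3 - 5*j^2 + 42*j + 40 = (j - 5)*(j - 4)*(j + 1)*(j + 2)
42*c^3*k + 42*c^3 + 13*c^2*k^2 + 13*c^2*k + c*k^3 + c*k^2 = (6*c + k)*(7*c + k)*(c*k + c)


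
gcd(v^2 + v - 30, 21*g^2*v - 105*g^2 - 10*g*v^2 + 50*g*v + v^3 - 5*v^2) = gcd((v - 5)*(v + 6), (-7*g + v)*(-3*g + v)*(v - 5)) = v - 5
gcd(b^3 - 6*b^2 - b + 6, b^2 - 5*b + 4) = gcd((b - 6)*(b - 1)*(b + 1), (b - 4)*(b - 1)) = b - 1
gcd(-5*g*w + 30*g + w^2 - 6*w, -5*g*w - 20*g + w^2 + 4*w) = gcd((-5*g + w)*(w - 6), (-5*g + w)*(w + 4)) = -5*g + w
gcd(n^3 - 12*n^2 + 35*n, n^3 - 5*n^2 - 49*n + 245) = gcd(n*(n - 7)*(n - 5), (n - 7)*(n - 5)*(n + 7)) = n^2 - 12*n + 35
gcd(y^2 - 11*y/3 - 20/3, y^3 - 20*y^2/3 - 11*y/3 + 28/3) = y + 4/3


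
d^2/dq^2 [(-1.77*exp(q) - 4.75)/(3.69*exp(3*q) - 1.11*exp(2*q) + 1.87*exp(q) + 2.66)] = (-96.401988*exp(6*q) - 560.339046*exp(5*q) + 260.684082*exp(4*q) + 133.215615*exp(3*q) + 417.830463*exp(2*q) - 63.905341*exp(q) + 11.103638)*exp(q)/(50.243409*exp(9*q) - 45.341613*exp(8*q) + 90.025668*exp(7*q) + 61.332849*exp(6*q) - 19.7478*exp(5*q) + 108.316269*exp(4*q) + 51.737923*exp(3*q) + 4.34351400000001*exp(2*q) + 39.694116*exp(q) + 18.821096)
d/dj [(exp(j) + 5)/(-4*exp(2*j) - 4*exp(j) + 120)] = ((exp(j) + 5)*(2*exp(j) + 1) - exp(2*j) - exp(j) + 30)*exp(j)/(4*(exp(2*j) + exp(j) - 30)^2)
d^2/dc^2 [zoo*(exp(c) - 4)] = zoo*exp(c)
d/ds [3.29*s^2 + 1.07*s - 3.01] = 6.58*s + 1.07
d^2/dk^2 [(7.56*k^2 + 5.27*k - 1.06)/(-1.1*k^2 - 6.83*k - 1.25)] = (-1.4210854715202e-14*k^4 + 100.84316*k^3 + 70.0655999999998*k^2 + 91.26018*k + 162.340918)/(1.331*k^6 + 24.7929*k^5 + 158.47887*k^4 + 374.959487*k^3 + 180.089625*k^2 + 32.015625*k + 1.953125)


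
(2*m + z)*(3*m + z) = 6*m^2 + 5*m*z + z^2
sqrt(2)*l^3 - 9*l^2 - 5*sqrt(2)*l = l*(l - 5*sqrt(2))*(sqrt(2)*l + 1)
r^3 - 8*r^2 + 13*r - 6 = (r - 6)*(r - 1)^2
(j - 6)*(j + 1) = j^2 - 5*j - 6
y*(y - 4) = y^2 - 4*y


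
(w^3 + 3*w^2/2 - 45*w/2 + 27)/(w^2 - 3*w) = w + 9/2 - 9/w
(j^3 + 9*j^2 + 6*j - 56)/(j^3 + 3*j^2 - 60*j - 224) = (j - 2)/(j - 8)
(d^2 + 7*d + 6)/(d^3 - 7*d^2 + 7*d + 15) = (d + 6)/(d^2 - 8*d + 15)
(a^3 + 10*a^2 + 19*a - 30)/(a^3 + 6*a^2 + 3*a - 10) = (a + 6)/(a + 2)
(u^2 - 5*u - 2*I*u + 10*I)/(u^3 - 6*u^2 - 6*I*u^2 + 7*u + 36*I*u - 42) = (u^2 - u*(5 + 2*I) + 10*I)/(u^3 - 6*u^2*(1 + I) + u*(7 + 36*I) - 42)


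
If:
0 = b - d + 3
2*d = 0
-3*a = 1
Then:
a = -1/3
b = -3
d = 0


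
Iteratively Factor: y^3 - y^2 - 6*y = (y + 2)*(y^2 - 3*y) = y*(y + 2)*(y - 3)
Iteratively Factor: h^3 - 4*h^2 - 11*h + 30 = (h - 2)*(h^2 - 2*h - 15) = (h - 5)*(h - 2)*(h + 3)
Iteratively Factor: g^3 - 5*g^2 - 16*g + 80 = (g + 4)*(g^2 - 9*g + 20) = (g - 5)*(g + 4)*(g - 4)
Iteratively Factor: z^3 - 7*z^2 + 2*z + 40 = (z - 5)*(z^2 - 2*z - 8) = (z - 5)*(z - 4)*(z + 2)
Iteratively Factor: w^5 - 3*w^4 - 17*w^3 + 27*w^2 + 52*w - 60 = (w - 1)*(w^4 - 2*w^3 - 19*w^2 + 8*w + 60) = (w - 5)*(w - 1)*(w^3 + 3*w^2 - 4*w - 12) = (w - 5)*(w - 2)*(w - 1)*(w^2 + 5*w + 6) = (w - 5)*(w - 2)*(w - 1)*(w + 3)*(w + 2)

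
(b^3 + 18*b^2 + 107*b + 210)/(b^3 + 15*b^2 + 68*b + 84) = (b + 5)/(b + 2)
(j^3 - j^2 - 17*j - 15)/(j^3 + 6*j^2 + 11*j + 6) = (j - 5)/(j + 2)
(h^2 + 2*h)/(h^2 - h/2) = 2*(h + 2)/(2*h - 1)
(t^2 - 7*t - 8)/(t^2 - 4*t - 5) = (t - 8)/(t - 5)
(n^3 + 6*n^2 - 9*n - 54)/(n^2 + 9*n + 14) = (n^3 + 6*n^2 - 9*n - 54)/(n^2 + 9*n + 14)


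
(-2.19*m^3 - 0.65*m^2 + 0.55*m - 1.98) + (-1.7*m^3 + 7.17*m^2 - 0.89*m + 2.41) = -3.89*m^3 + 6.52*m^2 - 0.34*m + 0.43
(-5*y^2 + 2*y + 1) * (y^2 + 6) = -5*y^4 + 2*y^3 - 29*y^2 + 12*y + 6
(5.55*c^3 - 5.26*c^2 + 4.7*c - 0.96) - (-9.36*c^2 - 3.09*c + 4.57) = 5.55*c^3 + 4.1*c^2 + 7.79*c - 5.53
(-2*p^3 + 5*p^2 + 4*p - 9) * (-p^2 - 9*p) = 2*p^5 + 13*p^4 - 49*p^3 - 27*p^2 + 81*p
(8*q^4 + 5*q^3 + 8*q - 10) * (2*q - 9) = 16*q^5 - 62*q^4 - 45*q^3 + 16*q^2 - 92*q + 90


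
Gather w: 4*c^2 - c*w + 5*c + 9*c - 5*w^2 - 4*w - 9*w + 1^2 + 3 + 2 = 4*c^2 + 14*c - 5*w^2 + w*(-c - 13) + 6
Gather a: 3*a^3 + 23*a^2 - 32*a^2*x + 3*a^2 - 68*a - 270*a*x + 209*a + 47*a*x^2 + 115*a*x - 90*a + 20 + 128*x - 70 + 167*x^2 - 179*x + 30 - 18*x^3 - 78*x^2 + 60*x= 3*a^3 + a^2*(26 - 32*x) + a*(47*x^2 - 155*x + 51) - 18*x^3 + 89*x^2 + 9*x - 20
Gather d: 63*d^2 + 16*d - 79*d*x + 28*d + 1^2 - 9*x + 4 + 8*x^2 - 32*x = 63*d^2 + d*(44 - 79*x) + 8*x^2 - 41*x + 5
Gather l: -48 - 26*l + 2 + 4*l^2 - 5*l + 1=4*l^2 - 31*l - 45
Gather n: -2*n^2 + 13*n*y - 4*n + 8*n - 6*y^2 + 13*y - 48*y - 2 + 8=-2*n^2 + n*(13*y + 4) - 6*y^2 - 35*y + 6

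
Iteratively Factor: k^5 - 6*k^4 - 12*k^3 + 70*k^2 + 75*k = (k - 5)*(k^4 - k^3 - 17*k^2 - 15*k) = k*(k - 5)*(k^3 - k^2 - 17*k - 15) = k*(k - 5)^2*(k^2 + 4*k + 3) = k*(k - 5)^2*(k + 1)*(k + 3)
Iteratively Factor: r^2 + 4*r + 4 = (r + 2)*(r + 2)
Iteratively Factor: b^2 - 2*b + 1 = (b - 1)*(b - 1)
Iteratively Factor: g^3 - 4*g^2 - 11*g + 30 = (g - 5)*(g^2 + g - 6) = (g - 5)*(g - 2)*(g + 3)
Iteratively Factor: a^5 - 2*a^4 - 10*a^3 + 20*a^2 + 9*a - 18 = (a + 1)*(a^4 - 3*a^3 - 7*a^2 + 27*a - 18) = (a + 1)*(a + 3)*(a^3 - 6*a^2 + 11*a - 6) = (a - 2)*(a + 1)*(a + 3)*(a^2 - 4*a + 3) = (a - 2)*(a - 1)*(a + 1)*(a + 3)*(a - 3)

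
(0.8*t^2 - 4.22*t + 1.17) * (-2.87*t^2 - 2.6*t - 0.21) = -2.296*t^4 + 10.0314*t^3 + 7.4461*t^2 - 2.1558*t - 0.2457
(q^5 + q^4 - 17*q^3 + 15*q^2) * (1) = q^5 + q^4 - 17*q^3 + 15*q^2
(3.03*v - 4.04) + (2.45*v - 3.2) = 5.48*v - 7.24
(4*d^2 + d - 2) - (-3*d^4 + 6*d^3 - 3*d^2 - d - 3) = 3*d^4 - 6*d^3 + 7*d^2 + 2*d + 1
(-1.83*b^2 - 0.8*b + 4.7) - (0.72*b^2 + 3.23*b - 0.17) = -2.55*b^2 - 4.03*b + 4.87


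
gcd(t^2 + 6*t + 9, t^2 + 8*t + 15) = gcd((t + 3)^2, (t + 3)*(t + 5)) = t + 3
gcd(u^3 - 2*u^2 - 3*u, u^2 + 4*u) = u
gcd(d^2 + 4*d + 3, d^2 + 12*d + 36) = 1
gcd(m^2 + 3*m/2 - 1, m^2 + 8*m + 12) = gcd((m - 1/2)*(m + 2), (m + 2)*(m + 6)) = m + 2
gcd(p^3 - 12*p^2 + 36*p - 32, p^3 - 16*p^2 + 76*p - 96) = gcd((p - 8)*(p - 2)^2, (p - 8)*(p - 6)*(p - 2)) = p^2 - 10*p + 16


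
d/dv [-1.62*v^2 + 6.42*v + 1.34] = 6.42 - 3.24*v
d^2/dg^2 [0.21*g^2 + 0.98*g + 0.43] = 0.420000000000000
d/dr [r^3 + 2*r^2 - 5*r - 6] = 3*r^2 + 4*r - 5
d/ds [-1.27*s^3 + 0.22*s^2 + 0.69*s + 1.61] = -3.81*s^2 + 0.44*s + 0.69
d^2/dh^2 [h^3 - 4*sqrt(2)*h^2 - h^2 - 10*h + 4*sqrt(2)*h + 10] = 6*h - 8*sqrt(2) - 2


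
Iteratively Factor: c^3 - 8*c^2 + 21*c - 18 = (c - 3)*(c^2 - 5*c + 6) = (c - 3)^2*(c - 2)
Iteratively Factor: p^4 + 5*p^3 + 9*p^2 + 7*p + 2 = (p + 1)*(p^3 + 4*p^2 + 5*p + 2) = (p + 1)^2*(p^2 + 3*p + 2) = (p + 1)^2*(p + 2)*(p + 1)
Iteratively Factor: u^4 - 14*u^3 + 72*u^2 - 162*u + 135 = (u - 5)*(u^3 - 9*u^2 + 27*u - 27) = (u - 5)*(u - 3)*(u^2 - 6*u + 9) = (u - 5)*(u - 3)^2*(u - 3)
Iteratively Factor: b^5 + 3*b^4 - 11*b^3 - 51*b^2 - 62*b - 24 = (b + 3)*(b^4 - 11*b^2 - 18*b - 8) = (b + 1)*(b + 3)*(b^3 - b^2 - 10*b - 8) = (b + 1)^2*(b + 3)*(b^2 - 2*b - 8) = (b + 1)^2*(b + 2)*(b + 3)*(b - 4)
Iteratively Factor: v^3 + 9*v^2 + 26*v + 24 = (v + 2)*(v^2 + 7*v + 12) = (v + 2)*(v + 4)*(v + 3)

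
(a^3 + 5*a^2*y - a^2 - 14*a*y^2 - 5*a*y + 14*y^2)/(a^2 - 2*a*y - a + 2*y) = a + 7*y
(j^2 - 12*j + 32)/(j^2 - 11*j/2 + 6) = 2*(j - 8)/(2*j - 3)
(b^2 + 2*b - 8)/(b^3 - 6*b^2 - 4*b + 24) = (b + 4)/(b^2 - 4*b - 12)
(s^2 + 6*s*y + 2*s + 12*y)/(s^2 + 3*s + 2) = (s + 6*y)/(s + 1)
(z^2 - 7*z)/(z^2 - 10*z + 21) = z/(z - 3)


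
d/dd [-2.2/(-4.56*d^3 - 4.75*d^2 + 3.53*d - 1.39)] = (-30.096*d^2 - 20.9*d + 7.766)/(4.56*d^3 + 4.75*d^2 - 3.53*d + 1.39)^2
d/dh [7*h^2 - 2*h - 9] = 14*h - 2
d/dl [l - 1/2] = 1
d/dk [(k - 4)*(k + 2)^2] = 3*k^2 - 12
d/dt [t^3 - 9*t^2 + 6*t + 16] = 3*t^2 - 18*t + 6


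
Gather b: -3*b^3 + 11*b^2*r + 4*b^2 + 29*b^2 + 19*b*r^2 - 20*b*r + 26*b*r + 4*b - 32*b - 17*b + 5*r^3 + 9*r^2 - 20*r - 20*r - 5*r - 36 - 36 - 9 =-3*b^3 + b^2*(11*r + 33) + b*(19*r^2 + 6*r - 45) + 5*r^3 + 9*r^2 - 45*r - 81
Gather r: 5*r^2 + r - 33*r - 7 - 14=5*r^2 - 32*r - 21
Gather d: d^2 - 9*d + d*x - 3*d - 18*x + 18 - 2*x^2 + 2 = d^2 + d*(x - 12) - 2*x^2 - 18*x + 20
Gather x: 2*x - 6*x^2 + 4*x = -6*x^2 + 6*x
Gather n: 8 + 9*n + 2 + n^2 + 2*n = n^2 + 11*n + 10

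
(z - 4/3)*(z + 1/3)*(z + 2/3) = z^3 - z^2/3 - 10*z/9 - 8/27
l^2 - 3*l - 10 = (l - 5)*(l + 2)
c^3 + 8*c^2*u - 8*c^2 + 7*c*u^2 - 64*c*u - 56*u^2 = (c - 8)*(c + u)*(c + 7*u)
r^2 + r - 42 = (r - 6)*(r + 7)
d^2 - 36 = (d - 6)*(d + 6)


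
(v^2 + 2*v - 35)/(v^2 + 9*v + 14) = (v - 5)/(v + 2)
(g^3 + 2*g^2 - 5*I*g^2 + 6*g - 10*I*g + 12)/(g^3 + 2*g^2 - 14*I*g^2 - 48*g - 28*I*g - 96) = (g + I)/(g - 8*I)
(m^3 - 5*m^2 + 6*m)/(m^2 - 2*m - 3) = m*(m - 2)/(m + 1)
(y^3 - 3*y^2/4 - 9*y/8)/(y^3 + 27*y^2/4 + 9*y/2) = (y - 3/2)/(y + 6)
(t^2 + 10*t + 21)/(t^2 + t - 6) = (t + 7)/(t - 2)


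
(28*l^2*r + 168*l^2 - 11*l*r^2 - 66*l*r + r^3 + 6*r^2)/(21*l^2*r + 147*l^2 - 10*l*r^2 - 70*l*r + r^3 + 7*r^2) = (-4*l*r - 24*l + r^2 + 6*r)/(-3*l*r - 21*l + r^2 + 7*r)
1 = 1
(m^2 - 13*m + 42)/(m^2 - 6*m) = (m - 7)/m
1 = 1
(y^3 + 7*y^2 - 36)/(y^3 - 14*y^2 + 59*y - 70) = (y^2 + 9*y + 18)/(y^2 - 12*y + 35)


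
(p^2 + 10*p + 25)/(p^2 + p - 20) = (p + 5)/(p - 4)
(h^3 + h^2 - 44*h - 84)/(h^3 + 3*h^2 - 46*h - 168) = (h + 2)/(h + 4)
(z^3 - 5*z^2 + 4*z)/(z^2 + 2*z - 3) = z*(z - 4)/(z + 3)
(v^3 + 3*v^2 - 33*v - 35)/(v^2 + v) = v + 2 - 35/v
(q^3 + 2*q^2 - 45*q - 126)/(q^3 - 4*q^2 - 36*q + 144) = (q^2 - 4*q - 21)/(q^2 - 10*q + 24)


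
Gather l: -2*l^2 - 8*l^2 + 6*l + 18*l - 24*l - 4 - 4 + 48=40 - 10*l^2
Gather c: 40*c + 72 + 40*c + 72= 80*c + 144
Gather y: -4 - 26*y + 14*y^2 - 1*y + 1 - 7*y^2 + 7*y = 7*y^2 - 20*y - 3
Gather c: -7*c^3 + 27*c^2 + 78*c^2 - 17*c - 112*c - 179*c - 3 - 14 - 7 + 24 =-7*c^3 + 105*c^2 - 308*c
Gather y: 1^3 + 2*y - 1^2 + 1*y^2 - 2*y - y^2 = 0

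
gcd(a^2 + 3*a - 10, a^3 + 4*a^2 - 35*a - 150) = a + 5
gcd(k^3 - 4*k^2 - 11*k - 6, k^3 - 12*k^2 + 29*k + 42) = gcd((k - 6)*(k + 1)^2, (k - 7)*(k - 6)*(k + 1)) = k^2 - 5*k - 6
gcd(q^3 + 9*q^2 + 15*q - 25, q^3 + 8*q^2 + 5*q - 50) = q^2 + 10*q + 25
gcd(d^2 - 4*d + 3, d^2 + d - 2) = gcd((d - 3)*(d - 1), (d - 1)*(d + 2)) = d - 1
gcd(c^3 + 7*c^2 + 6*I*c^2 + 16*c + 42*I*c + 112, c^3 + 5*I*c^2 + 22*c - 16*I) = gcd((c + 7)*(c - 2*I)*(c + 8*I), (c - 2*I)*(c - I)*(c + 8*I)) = c^2 + 6*I*c + 16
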